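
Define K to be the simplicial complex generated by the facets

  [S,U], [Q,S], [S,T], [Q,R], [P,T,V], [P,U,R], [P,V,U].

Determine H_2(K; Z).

Take the total order P < Q < R < S < T < U < V on the vertex set. Then K (dimension 2) consists of the simplices:

  0-simplices (7): P, Q, R, S, T, U, V
  1-simplices (11): PR, PT, PU, PV, QR, QS, RU, ST, SU, TV, UV
  2-simplices (3): PRU, PTV, PUV

giving chain groups C_0 ≅ Z^7, C_1 ≅ Z^11, C_2 ≅ Z^3.

∂_1: C_1 → C_0 is given by ∂[p,q] = [q] − [p].
This gives a 7×11 integer matrix of rank 6; reducing to Smith normal form yields diagonal entries (1,1,1,1,1,1).

Boundary ∂_2: C_2 → C_1 maps a triangle to the signed sum of its edges. For instance
  ∂PRU = RU − PU + PR,
  ∂PUV = UV − PV + PU.
The 11×3 boundary matrix has rank 3 and Smith normal form diag(1,1,1).

Computing H_k = (kernel of ∂_k) / (image of ∂_{k+1}):

  H_2: rank ker ∂_2 − rank ∂_3 = (3 − 3) − 0 = 0, and there is no ∂_3, so H_2 ≅ 0.

H_2 = 0.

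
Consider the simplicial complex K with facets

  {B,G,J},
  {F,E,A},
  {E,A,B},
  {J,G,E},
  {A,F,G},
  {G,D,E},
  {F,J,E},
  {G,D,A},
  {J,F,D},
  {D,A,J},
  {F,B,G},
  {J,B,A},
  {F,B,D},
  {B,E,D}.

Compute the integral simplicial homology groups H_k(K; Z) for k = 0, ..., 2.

Order the vertices as A < B < D < E < F < G < J. Listing each simplex with vertices in this order, K has dimension 2 with simplices:

  0-simplices (7): A, B, D, E, F, G, J
  1-simplices (21): AB, AD, AE, AF, AG, AJ, BD, BE, BF, BG, BJ, DE, DF, DG, DJ, EF, EG, EJ, FG, FJ, GJ
  2-simplices (14): ABE, ABJ, ADG, ADJ, AEF, AFG, BDE, BDF, BFG, BGJ, DEG, DFJ, EFJ, EGJ

Hence C_0 ≅ Z^7, C_1 ≅ Z^21, C_2 ≅ Z^14.

∂_1: C_1 → C_0 maps an edge to its endpoints' difference, ∂[p,q] = q − p. For instance
  ∂AE = E − A.
The 7×21 boundary matrix has rank 6 and Smith normal form diag(1,1,1,1,1,1).

Boundary ∂_2: C_2 → C_1 acts by ∂[p,q,r] = [q,r] − [p,r] + [p,q]. For instance
  ∂ABE = BE − AE + AB,
  ∂AEF = EF − AF + AE.
This gives a 21×14 integer matrix of rank 13; reducing to Smith normal form yields diagonal entries (1,1,1,1,1,1,1,1,1,1,1,1,1).

Computing H_k = (kernel of ∂_k) / (image of ∂_{k+1}):

  H_0: rank C_0 − rank ∂_1 = 7 − 6 = 1, and the invariant factors of ∂_1 are all 1, so H_0 ≅ Z.
  H_1: rank ker ∂_1 − rank ∂_2 = (21 − 6) − 13 = 2, and the invariant factors of ∂_2 are all 1, so H_1 ≅ Z^2.
  H_2: rank ker ∂_2 − rank ∂_3 = (14 − 13) − 0 = 1, and there is no ∂_3, so H_2 ≅ Z.

H_0 = Z,  H_1 = Z^2,  H_2 = Z.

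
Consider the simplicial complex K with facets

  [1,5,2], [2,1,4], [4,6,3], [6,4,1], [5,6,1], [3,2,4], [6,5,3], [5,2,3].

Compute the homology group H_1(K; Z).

We work with the vertex ordering 1 < 2 < 3 < 4 < 5 < 6. The simplices of K, each written with vertices in increasing order, are:

  0-simplices (6): [1], [2], [3], [4], [5], [6]
  1-simplices (12): [1,2], [1,4], [1,5], [1,6], [2,3], [2,4], [2,5], [3,4], [3,5], [3,6], [4,6], [5,6]
  2-simplices (8): [1,2,4], [1,2,5], [1,4,6], [1,5,6], [2,3,4], [2,3,5], [3,4,6], [3,5,6]

giving chain groups C_0 ≅ Z^6, C_1 ≅ Z^12, C_2 ≅ Z^8.

Boundary ∂_1: C_1 → C_0 sends each edge [p,q] (with p < q) to q − p. For instance
  ∂[1,2] = [2] − [1].
The 6×12 boundary matrix has rank 5 and Smith normal form diag(1,1,1,1,1).

The boundary map ∂_2: C_2 → C_1 sends each 2-simplex [p,q,r] to [q,r] − [p,r] + [p,q]. For instance
  ∂[2,3,5] = [3,5] − [2,5] + [2,3],
  ∂[1,2,4] = [2,4] − [1,4] + [1,2].
As a 12×8 matrix over Z this has rank 7, with invariant factors (1,1,1,1,1,1,1).

From H_k ≅ ker(∂_k) / im(∂_{k+1}) we obtain:

  H_1: rank ker ∂_1 − rank ∂_2 = (12 − 5) − 7 = 0, and the invariant factors of ∂_2 are all 1, so H_1 ≅ 0.

(K is a triangulation of the 2-sphere S^2.)

H_1 ≅ 0.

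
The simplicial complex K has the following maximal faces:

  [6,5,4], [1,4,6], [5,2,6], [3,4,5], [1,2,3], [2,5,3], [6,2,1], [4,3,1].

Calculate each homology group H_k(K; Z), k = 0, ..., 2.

Fix the vertex order 1 < 2 < 3 < 4 < 5 < 6 and write every simplex with vertices in increasing order. Then dim K = 2 and the simplices of K are:

  0-simplices (6): [1], [2], [3], [4], [5], [6]
  1-simplices (12): [1,2], [1,3], [1,4], [1,6], [2,3], [2,5], [2,6], [3,4], [3,5], [4,5], [4,6], [5,6]
  2-simplices (8): [1,2,3], [1,2,6], [1,3,4], [1,4,6], [2,3,5], [2,5,6], [3,4,5], [4,5,6]

so the chain groups are C_0 ≅ Z^6, C_1 ≅ Z^12, C_2 ≅ Z^8.

Boundary ∂_1: C_1 → C_0 is given by ∂[p,q] = [q] − [p].
As a 6×12 matrix over Z this has rank 5, with invariant factors (1,1,1,1,1).

The boundary map ∂_2: C_2 → C_1 acts by ∂[p,q,r] = [q,r] − [p,r] + [p,q]. For instance
  ∂[3,4,5] = [4,5] − [3,5] + [3,4],
  ∂[2,3,5] = [3,5] − [2,5] + [2,3].
This gives a 12×8 integer matrix of rank 7; reducing to Smith normal form yields diagonal entries (1,1,1,1,1,1,1).

Computing H_k = (kernel of ∂_k) / (image of ∂_{k+1}):

  H_0: rank C_0 − rank ∂_1 = 6 − 5 = 1, and the invariant factors of ∂_1 are all 1, so H_0 = Z.
  H_1: rank ker ∂_1 − rank ∂_2 = (12 − 5) − 7 = 0, and the invariant factors of ∂_2 are all 1, so H_1 = 0.
  H_2: rank ker ∂_2 − rank ∂_3 = (8 − 7) − 0 = 1, and there is no ∂_3, so H_2 = Z.

H_0 = Z,  H_1 = 0,  H_2 = Z.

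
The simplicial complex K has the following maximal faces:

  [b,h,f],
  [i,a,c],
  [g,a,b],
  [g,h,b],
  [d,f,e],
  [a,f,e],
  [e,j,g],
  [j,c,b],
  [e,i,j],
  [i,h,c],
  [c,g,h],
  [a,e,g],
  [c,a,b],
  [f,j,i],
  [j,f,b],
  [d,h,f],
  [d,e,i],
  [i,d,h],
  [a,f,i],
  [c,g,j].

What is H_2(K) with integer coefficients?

H_2 = 0.

We work with the vertex ordering a < b < c < d < e < f < g < h < i < j. The simplices of K, each written with vertices in increasing order, are:

  0-simplices (10): a, b, c, d, e, f, g, h, i, j
  1-simplices (30): ab, ac, ae, af, ag, ai, bc, bf, bg, bh, bj, cg, ch, ci, cj, de, df, dh, di, ef, eg, ei, ej, fh, fi, fj, gh, gj, hi, ij
  2-simplices (20): abc, abg, aci, aef, aeg, afi, bcj, bfh, bfj, bgh, cgh, cgj, chi, def, dei, dfh, dhi, egj, eij, fij

giving chain groups C_0 ≅ Z^10, C_1 ≅ Z^30, C_2 ≅ Z^20.

The boundary map ∂_1: C_1 → C_0 maps an edge to its endpoints' difference, ∂[p,q] = q − p. For instance
  ∂af = f − a.
The 10×30 boundary matrix has rank 9 and Smith normal form diag(1,1,1,1,1,1,1,1,1).

∂_2: C_2 → C_1 sends each 2-simplex [p,q,r] to [q,r] − [p,r] + [p,q]. For instance
  ∂bfh = fh − bh + bf,
  ∂cgj = gj − cj + cg.
As a 30×20 matrix over Z this has rank 20, with invariant factors (1,1,1,1,1,1,1,1,1,1,1,1,1,1,1,1,1,1,1,2).

Now H_k = ker ∂_k / im ∂_{k+1}, so:

  H_2: rank ker ∂_2 − rank ∂_3 = (20 − 20) − 0 = 0, and there is no ∂_3, so H_2 = 0.

(K is a triangulation of the Klein bottle.)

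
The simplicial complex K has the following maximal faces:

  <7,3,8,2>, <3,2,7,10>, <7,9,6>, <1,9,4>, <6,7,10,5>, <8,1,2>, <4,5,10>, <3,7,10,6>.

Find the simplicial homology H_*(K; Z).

H_0 ≅ Z,  H_1 ≅ Z^2,  H_2 = 0,  H_3 = 0.

Fix the vertex order 1 < 2 < 3 < 4 < 5 < 6 < 7 < 8 < 9 < 10 and write every simplex with vertices in increasing order. Then dim K = 3 and the simplices of K are:

  0-simplices (10): [1], [2], [3], [4], [5], [6], [7], [8], [9], [10]
  1-simplices (24): (24 of them)
  2-simplices (17): [1,2,8], [1,4,9], [2,3,7], [2,3,8], [2,3,10], [2,7,8], [2,7,10], [3,6,7], [3,6,10], [3,7,8], [3,7,10], [4,5,10], [5,6,7], [5,6,10], [5,7,10], [6,7,9], [6,7,10]
  3-simplices (4): [2,3,7,8], [2,3,7,10], [3,6,7,10], [5,6,7,10]

so the chain groups are C_0 ≅ Z^10, C_1 ≅ Z^24, C_2 ≅ Z^17, C_3 ≅ Z^4.

The boundary map ∂_1: C_1 → C_0 maps an edge to its endpoints' difference, ∂[p,q] = q − p. For instance
  ∂[7,10] = [10] − [7].
The resulting 10×24 matrix has rank 9, and its Smith normal form has invariant factors (1,1,1,1,1,1,1,1,1).

∂_2: C_2 → C_1 maps a triangle to the signed sum of its edges. For instance
  ∂[1,4,9] = [4,9] − [1,9] + [1,4],
  ∂[2,3,10] = [3,10] − [2,10] + [2,3].
This gives a 24×17 integer matrix of rank 13; reducing to Smith normal form yields diagonal entries (1,1,1,1,1,1,1,1,1,1,1,1,1).

The boundary map ∂_3: C_3 → C_2 sends each 3-simplex σ to the alternating sum Σ_i (−1)^i (σ with its i-th vertex removed). For instance
  ∂[5,6,7,10] = [6,7,10] − [5,7,10] + [5,6,10] − [5,6,7],
  ∂[2,3,7,10] = [3,7,10] − [2,7,10] + [2,3,10] − [2,3,7].
The 17×4 boundary matrix has rank 4 and Smith normal form diag(1,1,1,1).

Computing H_k = (kernel of ∂_k) / (image of ∂_{k+1}):

  H_0: rank C_0 − rank ∂_1 = 10 − 9 = 1, and the invariant factors of ∂_1 are all 1, so H_0 = Z.
  H_1: rank ker ∂_1 − rank ∂_2 = (24 − 9) − 13 = 2, and the invariant factors of ∂_2 are all 1, so H_1 = Z^2.
  H_2: rank ker ∂_2 − rank ∂_3 = (17 − 13) − 4 = 0, and the invariant factors of ∂_3 are all 1, so H_2 = 0.
  H_3: rank ker ∂_3 − rank ∂_4 = (4 − 4) − 0 = 0, and there is no ∂_4, so H_3 = 0.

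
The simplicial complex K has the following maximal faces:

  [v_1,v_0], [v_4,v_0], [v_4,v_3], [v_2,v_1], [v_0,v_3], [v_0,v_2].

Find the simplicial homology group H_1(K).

H_1 ≅ Z^2.

K has 5 vertices, 6 edges.
rank ∂_1 = 4, rank ∂_2 = 0 ⇒ b_1 = 6 − 4 − 0 = 2. So H_1 = Z^2.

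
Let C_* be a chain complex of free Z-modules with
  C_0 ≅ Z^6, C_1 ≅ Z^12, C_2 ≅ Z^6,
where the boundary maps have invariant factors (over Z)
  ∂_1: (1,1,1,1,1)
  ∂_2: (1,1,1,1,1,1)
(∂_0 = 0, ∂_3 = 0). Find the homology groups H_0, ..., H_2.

H_0: b_0 = 6 − 0 − 5 = 1; torsion from ∂_1 factors > 1: none. So H_0 = Z.
H_1: b_1 = 12 − 5 − 6 = 1; torsion from ∂_2 factors > 1: none. So H_1 = Z.
H_2: b_2 = 6 − 6 − 0 = 0; torsion from ∂_3 factors > 1: none. So H_2 = 0.

H_0 = Z,  H_1 = Z,  H_2 = 0.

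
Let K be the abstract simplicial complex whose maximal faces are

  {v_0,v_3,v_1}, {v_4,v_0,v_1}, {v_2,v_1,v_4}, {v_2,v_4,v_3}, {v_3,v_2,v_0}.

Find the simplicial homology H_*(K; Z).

Take the total order v_0 < v_1 < v_2 < v_3 < v_4 on the vertex set. Then K (dimension 2) consists of the simplices:

  0-simplices (5): [v_0], [v_1], [v_2], [v_3], [v_4]
  1-simplices (10): [v_0,v_1], [v_0,v_2], [v_0,v_3], [v_0,v_4], [v_1,v_2], [v_1,v_3], [v_1,v_4], [v_2,v_3], [v_2,v_4], [v_3,v_4]
  2-simplices (5): [v_0,v_1,v_3], [v_0,v_1,v_4], [v_0,v_2,v_3], [v_1,v_2,v_4], [v_2,v_3,v_4]

giving chain groups C_0 ≅ Z^5, C_1 ≅ Z^10, C_2 ≅ Z^5.

∂_1: C_1 → C_0 sends each edge [p,q] (with p < q) to q − p. For instance
  ∂[v_0,v_1] = [v_1] − [v_0].
This gives a 5×10 integer matrix of rank 4; reducing to Smith normal form yields diagonal entries (1,1,1,1).

The boundary map ∂_2: C_2 → C_1 maps a triangle to the signed sum of its edges. For instance
  ∂[v_0,v_1,v_3] = [v_1,v_3] − [v_0,v_3] + [v_0,v_1],
  ∂[v_2,v_3,v_4] = [v_3,v_4] − [v_2,v_4] + [v_2,v_3].
This gives a 10×5 integer matrix of rank 5; reducing to Smith normal form yields diagonal entries (1,1,1,1,1).

Now H_k = ker ∂_k / im ∂_{k+1}, so:

  H_0: rank C_0 − rank ∂_1 = 5 − 4 = 1, and the invariant factors of ∂_1 are all 1, so H_0 = Z.
  H_1: rank ker ∂_1 − rank ∂_2 = (10 − 4) − 5 = 1, and the invariant factors of ∂_2 are all 1, so H_1 = Z.
  H_2: rank ker ∂_2 − rank ∂_3 = (5 − 5) − 0 = 0, and there is no ∂_3, so H_2 = 0.

(K is a triangulation of the Möbius band.)

H_0 ≅ Z,  H_1 ≅ Z,  H_2 = 0.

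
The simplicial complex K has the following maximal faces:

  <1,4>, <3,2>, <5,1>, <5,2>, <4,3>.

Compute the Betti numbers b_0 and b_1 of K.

Order the vertices as 1 < 2 < 3 < 4 < 5. Listing each simplex with vertices in this order, K has dimension 1 with simplices:

  0-simplices (5): [1], [2], [3], [4], [5]
  1-simplices (5): [1,4], [1,5], [2,3], [2,5], [3,4]

so the chain groups are C_0 ≅ Z^5, C_1 ≅ Z^5.

Boundary ∂_1: C_1 → C_0 maps an edge to its endpoints' difference, ∂[p,q] = q − p.
As a 5×5 matrix over Z this has rank 4, with invariant factors (1,1,1,1).

Computing H_k = (kernel of ∂_k) / (image of ∂_{k+1}):

  H_0: rank C_0 − rank ∂_1 = 5 − 4 = 1, and the invariant factors of ∂_1 are all 1, so H_0 = Z.
  H_1: rank ker ∂_1 − rank ∂_2 = (5 − 4) − 0 = 1, and there is no ∂_2, so H_1 = Z.

Hence the Betti numbers are b_0 = 1, b_1 = 1.

b_0 = 1, b_1 = 1.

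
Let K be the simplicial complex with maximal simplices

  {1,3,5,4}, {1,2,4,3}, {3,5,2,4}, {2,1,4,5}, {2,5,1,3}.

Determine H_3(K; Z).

H_3 ≅ Z.

Take the total order 1 < 2 < 3 < 4 < 5 on the vertex set. Then K (dimension 3) consists of the simplices:

  0-simplices (5): [1], [2], [3], [4], [5]
  1-simplices (10): [1,2], [1,3], [1,4], [1,5], [2,3], [2,4], [2,5], [3,4], [3,5], [4,5]
  2-simplices (10): [1,2,3], [1,2,4], [1,2,5], [1,3,4], [1,3,5], [1,4,5], [2,3,4], [2,3,5], [2,4,5], [3,4,5]
  3-simplices (5): [1,2,3,4], [1,2,3,5], [1,2,4,5], [1,3,4,5], [2,3,4,5]

Hence C_0 ≅ Z^5, C_1 ≅ Z^10, C_2 ≅ Z^10, C_3 ≅ Z^5.

Boundary ∂_1: C_1 → C_0 sends each edge [p,q] (with p < q) to q − p.
The 5×10 boundary matrix has rank 4 and Smith normal form diag(1,1,1,1).

Boundary ∂_2: C_2 → C_1 maps a triangle to the signed sum of its edges. For instance
  ∂[2,3,5] = [3,5] − [2,5] + [2,3],
  ∂[1,2,3] = [2,3] − [1,3] + [1,2].
The resulting 10×10 matrix has rank 6, and its Smith normal form has invariant factors (1,1,1,1,1,1).

∂_3: C_3 → C_2 sends each 3-simplex σ to the alternating sum Σ_i (−1)^i (σ with its i-th vertex removed). For instance
  ∂[1,2,3,5] = [2,3,5] − [1,3,5] + [1,2,5] − [1,2,3],
  ∂[1,2,4,5] = [2,4,5] − [1,4,5] + [1,2,5] − [1,2,4].
This gives a 10×5 integer matrix of rank 4; reducing to Smith normal form yields diagonal entries (1,1,1,1).

Reading off H_k = ker ∂_k / im ∂_{k+1}:

  H_3: rank ker ∂_3 − rank ∂_4 = (5 − 4) − 0 = 1, and there is no ∂_4, so H_3 = Z.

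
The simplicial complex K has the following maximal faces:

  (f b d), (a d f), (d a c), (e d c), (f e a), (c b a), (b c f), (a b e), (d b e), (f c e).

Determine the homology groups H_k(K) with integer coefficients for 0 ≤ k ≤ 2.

Take the total order a < b < c < d < e < f on the vertex set. Then K (dimension 2) consists of the simplices:

  0-simplices (6): a, b, c, d, e, f
  1-simplices (15): ab, ac, ad, ae, af, bc, bd, be, bf, cd, ce, cf, de, df, ef
  2-simplices (10): abc, abe, acd, adf, aef, bcf, bde, bdf, cde, cef

giving chain groups C_0 ≅ Z^6, C_1 ≅ Z^15, C_2 ≅ Z^10.

Boundary ∂_1: C_1 → C_0 is given by ∂[p,q] = [q] − [p].
The 6×15 boundary matrix has rank 5 and Smith normal form diag(1,1,1,1,1).

Boundary ∂_2: C_2 → C_1 sends each 2-simplex [p,q,r] to [q,r] − [p,r] + [p,q]. For instance
  ∂bde = de − be + bd,
  ∂bdf = df − bf + bd.
The resulting 15×10 matrix has rank 10, and its Smith normal form has invariant factors (1,1,1,1,1,1,1,1,1,2).

Reading off H_k = ker ∂_k / im ∂_{k+1}:

  H_0: rank C_0 − rank ∂_1 = 6 − 5 = 1, and the invariant factors of ∂_1 are all 1, so H_0 = Z.
  H_1: rank ker ∂_1 − rank ∂_2 = (15 − 5) − 10 = 0, and ∂_2 has invariant factor 2 > 1, so H_1 = Z/2Z.
  H_2: rank ker ∂_2 − rank ∂_3 = (10 − 10) − 0 = 0, and there is no ∂_3, so H_2 = 0.

As a check, the Euler characteristic is 6 − 15 + 10 = 1, which agrees with 1 − 0 + 0 = 1.

H_0 = Z,  H_1 = Z/2Z,  H_2 = 0.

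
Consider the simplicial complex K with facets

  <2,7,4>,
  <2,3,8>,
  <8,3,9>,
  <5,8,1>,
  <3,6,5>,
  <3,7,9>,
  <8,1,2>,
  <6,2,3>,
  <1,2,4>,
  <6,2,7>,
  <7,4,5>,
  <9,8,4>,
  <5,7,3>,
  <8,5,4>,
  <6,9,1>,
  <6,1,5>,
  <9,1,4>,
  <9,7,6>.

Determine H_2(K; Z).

Order the vertices as 1 < 2 < 3 < 4 < 5 < 6 < 7 < 8 < 9. Listing each simplex with vertices in this order, K has dimension 2 with simplices:

  0-simplices (9): [1], [2], [3], [4], [5], [6], [7], [8], [9]
  1-simplices (27): (27 of them)
  2-simplices (18): [1,2,4], [1,2,8], [1,4,9], [1,5,6], [1,5,8], [1,6,9], [2,3,6], [2,3,8], [2,4,7], [2,6,7], [3,5,6], [3,5,7], [3,7,9], [3,8,9], [4,5,7], [4,5,8], [4,8,9], [6,7,9]

Hence C_0 ≅ Z^9, C_1 ≅ Z^27, C_2 ≅ Z^18.

∂_1: C_1 → C_0 sends each edge [p,q] (with p < q) to q − p.
The resulting 9×27 matrix has rank 8, and its Smith normal form has invariant factors (1,1,1,1,1,1,1,1).

Boundary ∂_2: C_2 → C_1 maps a triangle to the signed sum of its edges. For instance
  ∂[3,8,9] = [8,9] − [3,9] + [3,8],
  ∂[1,4,9] = [4,9] − [1,9] + [1,4].
The 27×18 boundary matrix has rank 18 and Smith normal form diag(1,1,1,1,1,1,1,1,1,1,1,1,1,1,1,1,1,2).

Reading off H_k = ker ∂_k / im ∂_{k+1}:

  H_2: rank ker ∂_2 − rank ∂_3 = (18 − 18) − 0 = 0, and there is no ∂_3, so H_2 = 0.

H_2 = 0.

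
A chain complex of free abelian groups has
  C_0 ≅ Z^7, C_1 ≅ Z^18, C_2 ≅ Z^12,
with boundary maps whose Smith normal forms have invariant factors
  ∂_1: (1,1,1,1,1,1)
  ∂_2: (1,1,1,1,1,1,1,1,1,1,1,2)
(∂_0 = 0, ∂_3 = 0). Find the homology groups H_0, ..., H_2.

H_0: b_0 = 7 − 0 − 6 = 1; torsion from ∂_1 factors > 1: none. So H_0 ≅ Z.
H_1: b_1 = 18 − 6 − 12 = 0; torsion from ∂_2 factors > 1: [2]. So H_1 ≅ Z_2.
H_2: b_2 = 12 − 12 − 0 = 0; torsion from ∂_3 factors > 1: none. So H_2 ≅ 0.

H_0 ≅ Z,  H_1 ≅ Z_2,  H_2 = 0.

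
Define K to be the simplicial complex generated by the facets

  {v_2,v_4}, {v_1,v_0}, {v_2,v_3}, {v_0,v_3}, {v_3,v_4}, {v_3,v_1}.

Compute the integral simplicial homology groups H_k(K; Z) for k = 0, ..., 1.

H_0 ≅ Z,  H_1 ≅ Z^2.

Order the vertices as v_0 < v_1 < v_2 < v_3 < v_4. Listing each simplex with vertices in this order, K has dimension 1 with simplices:

  0-simplices (5): [v_0], [v_1], [v_2], [v_3], [v_4]
  1-simplices (6): [v_0,v_1], [v_0,v_3], [v_1,v_3], [v_2,v_3], [v_2,v_4], [v_3,v_4]

so the chain groups are C_0 ≅ Z^5, C_1 ≅ Z^6.

Boundary ∂_1: C_1 → C_0 sends each edge [p,q] (with p < q) to q − p.
The 5×6 boundary matrix has rank 4 and Smith normal form diag(1,1,1,1).

Reading off H_k = ker ∂_k / im ∂_{k+1}:

  H_0: rank C_0 − rank ∂_1 = 5 − 4 = 1, and the invariant factors of ∂_1 are all 1, so H_0 = Z.
  H_1: rank ker ∂_1 − rank ∂_2 = (6 − 4) − 0 = 2, and there is no ∂_2, so H_1 = Z^2.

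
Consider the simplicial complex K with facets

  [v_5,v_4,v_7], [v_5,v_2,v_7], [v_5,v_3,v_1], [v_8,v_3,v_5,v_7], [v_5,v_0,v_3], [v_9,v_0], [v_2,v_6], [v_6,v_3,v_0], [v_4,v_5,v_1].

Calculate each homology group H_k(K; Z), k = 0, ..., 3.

K has 10 vertices, 19 edges, 10 triangles, 1 3-simplex.
rank ∂_0 = 0, rank ∂_1 = 9 ⇒ b_0 = 10 − 0 − 9 = 1; all invariant factors of ∂_1 are 1 so no torsion. So H_0 ≅ Z.
rank ∂_1 = 9, rank ∂_2 = 9 ⇒ b_1 = 19 − 9 − 9 = 1; all invariant factors of ∂_2 are 1 so no torsion. So H_1 ≅ Z.
rank ∂_2 = 9, rank ∂_3 = 1 ⇒ b_2 = 10 − 9 − 1 = 0; all invariant factors of ∂_3 are 1 so no torsion. So H_2 ≅ 0.
rank ∂_3 = 1, rank ∂_4 = 0 ⇒ b_3 = 1 − 1 − 0 = 0. So H_3 ≅ 0.

H_0 ≅ Z,  H_1 ≅ Z,  H_2 = 0,  H_3 = 0.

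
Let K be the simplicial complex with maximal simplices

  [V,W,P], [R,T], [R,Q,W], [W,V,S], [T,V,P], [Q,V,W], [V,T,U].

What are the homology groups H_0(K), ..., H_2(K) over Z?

Take the total order P < Q < R < S < T < U < V < W on the vertex set. Then K (dimension 2) consists of the simplices:

  0-simplices (8): P, Q, R, S, T, U, V, W
  1-simplices (14): PT, PV, PW, QR, QV, QW, RT, RW, SV, SW, TU, TV, UV, VW
  2-simplices (6): PTV, PVW, QRW, QVW, SVW, TUV

so the chain groups are C_0 ≅ Z^8, C_1 ≅ Z^14, C_2 ≅ Z^6.

The boundary map ∂_1: C_1 → C_0 maps an edge to its endpoints' difference, ∂[p,q] = q − p.
The resulting 8×14 matrix has rank 7, and its Smith normal form has invariant factors (1,1,1,1,1,1,1).

The boundary map ∂_2: C_2 → C_1 sends each 2-simplex [p,q,r] to [q,r] − [p,r] + [p,q]. For instance
  ∂PTV = TV − PV + PT,
  ∂TUV = UV − TV + TU.
This gives a 14×6 integer matrix of rank 6; reducing to Smith normal form yields diagonal entries (1,1,1,1,1,1).

Computing H_k = (kernel of ∂_k) / (image of ∂_{k+1}):

  H_0: rank C_0 − rank ∂_1 = 8 − 7 = 1, and the invariant factors of ∂_1 are all 1, so H_0 ≅ Z.
  H_1: rank ker ∂_1 − rank ∂_2 = (14 − 7) − 6 = 1, and the invariant factors of ∂_2 are all 1, so H_1 ≅ Z.
  H_2: rank ker ∂_2 − rank ∂_3 = (6 − 6) − 0 = 0, and there is no ∂_3, so H_2 ≅ 0.

As a check, the Euler characteristic is 8 − 14 + 6 = 0, which agrees with 1 − 1 + 0 = 0.

H_0 = Z,  H_1 = Z,  H_2 = 0.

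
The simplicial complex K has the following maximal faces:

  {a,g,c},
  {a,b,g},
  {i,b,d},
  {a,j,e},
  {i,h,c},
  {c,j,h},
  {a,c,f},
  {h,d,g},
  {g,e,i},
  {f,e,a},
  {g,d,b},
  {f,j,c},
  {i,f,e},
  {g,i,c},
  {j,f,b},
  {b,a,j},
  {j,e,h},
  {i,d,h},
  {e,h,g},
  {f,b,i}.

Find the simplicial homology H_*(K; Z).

K has 10 vertices, 30 edges, 20 triangles.
rank ∂_0 = 0, rank ∂_1 = 9 ⇒ b_0 = 10 − 0 − 9 = 1; all invariant factors of ∂_1 are 1 so no torsion. So H_0 ≅ Z.
rank ∂_1 = 9, rank ∂_2 = 20 ⇒ b_1 = 30 − 9 − 20 = 1; ∂_2 has invariant factor(s) [2] giving torsion. So H_1 ≅ Z ⊕ Z/2.
rank ∂_2 = 20, rank ∂_3 = 0 ⇒ b_2 = 20 − 20 − 0 = 0. So H_2 ≅ 0.

H_0 = Z,  H_1 = Z ⊕ Z/2,  H_2 = 0.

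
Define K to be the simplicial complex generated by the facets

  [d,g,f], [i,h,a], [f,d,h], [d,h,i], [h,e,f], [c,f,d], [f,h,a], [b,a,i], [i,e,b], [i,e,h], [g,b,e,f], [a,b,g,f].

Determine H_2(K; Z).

K has 9 vertices, 22 edges, 17 triangles, 2 3-simplices.
rank ∂_2 = 14, rank ∂_3 = 2 ⇒ b_2 = 17 − 14 − 2 = 1; all invariant factors of ∂_3 are 1 so no torsion. So H_2 = Z.

H_2 = Z.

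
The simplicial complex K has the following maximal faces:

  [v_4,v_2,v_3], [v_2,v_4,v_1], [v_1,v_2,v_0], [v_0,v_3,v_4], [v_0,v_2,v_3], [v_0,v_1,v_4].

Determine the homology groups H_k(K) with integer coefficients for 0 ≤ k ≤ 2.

H_0 = Z,  H_1 = 0,  H_2 = Z.

K has 5 vertices, 9 edges, 6 triangles.
rank ∂_0 = 0, rank ∂_1 = 4 ⇒ b_0 = 5 − 0 − 4 = 1; all invariant factors of ∂_1 are 1 so no torsion. So H_0 = Z.
rank ∂_1 = 4, rank ∂_2 = 5 ⇒ b_1 = 9 − 4 − 5 = 0; all invariant factors of ∂_2 are 1 so no torsion. So H_1 = 0.
rank ∂_2 = 5, rank ∂_3 = 0 ⇒ b_2 = 6 − 5 − 0 = 1. So H_2 = Z.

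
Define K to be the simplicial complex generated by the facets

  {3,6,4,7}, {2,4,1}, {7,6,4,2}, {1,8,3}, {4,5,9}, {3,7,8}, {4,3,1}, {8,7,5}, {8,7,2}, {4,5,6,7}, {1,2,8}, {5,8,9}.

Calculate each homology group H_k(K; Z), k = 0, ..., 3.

Fix the vertex order 1 < 2 < 3 < 4 < 5 < 6 < 7 < 8 < 9 and write every simplex with vertices in increasing order. Then dim K = 3 and the simplices of K are:

  0-simplices (9): [1], [2], [3], [4], [5], [6], [7], [8], [9]
  1-simplices (23): [1,2], [1,3], [1,4], [1,8], [2,4], [2,6], [2,7], [2,8], [3,4], [3,6], [3,7], [3,8], [4,5], [4,6], [4,7], [4,9], [5,6], [5,7], [5,8], [5,9], [6,7], [7,8], [8,9]
  2-simplices (19): (19 of them)
  3-simplices (3): [2,4,6,7], [3,4,6,7], [4,5,6,7]

giving chain groups C_0 ≅ Z^9, C_1 ≅ Z^23, C_2 ≅ Z^19, C_3 ≅ Z^3.

Boundary ∂_1: C_1 → C_0 is given by ∂[p,q] = [q] − [p].
The 9×23 boundary matrix has rank 8 and Smith normal form diag(1,1,1,1,1,1,1,1).

∂_2: C_2 → C_1 acts by ∂[p,q,r] = [q,r] − [p,r] + [p,q]. For instance
  ∂[4,6,7] = [6,7] − [4,7] + [4,6],
  ∂[5,8,9] = [8,9] − [5,9] + [5,8].
As a 23×19 matrix over Z this has rank 15, with invariant factors (1,1,1,1,1,1,1,1,1,1,1,1,1,1,1).

Boundary ∂_3: C_3 → C_2 sends each 3-simplex σ to the alternating sum Σ_i (−1)^i (σ with its i-th vertex removed). For instance
  ∂[3,4,6,7] = [4,6,7] − [3,6,7] + [3,4,7] − [3,4,6],
  ∂[4,5,6,7] = [5,6,7] − [4,6,7] + [4,5,7] − [4,5,6].
The 19×3 boundary matrix has rank 3 and Smith normal form diag(1,1,1).

From H_k ≅ ker(∂_k) / im(∂_{k+1}) we obtain:

  H_0: rank C_0 − rank ∂_1 = 9 − 8 = 1, and the invariant factors of ∂_1 are all 1, so H_0 ≅ Z.
  H_1: rank ker ∂_1 − rank ∂_2 = (23 − 8) − 15 = 0, and the invariant factors of ∂_2 are all 1, so H_1 ≅ 0.
  H_2: rank ker ∂_2 − rank ∂_3 = (19 − 15) − 3 = 1, and the invariant factors of ∂_3 are all 1, so H_2 ≅ Z.
  H_3: rank ker ∂_3 − rank ∂_4 = (3 − 3) − 0 = 0, and there is no ∂_4, so H_3 ≅ 0.

As a check, the Euler characteristic is 9 − 23 + 19 − 3 = 2, which agrees with 1 − 0 + 1 − 0 = 2.

H_0 ≅ Z,  H_1 = 0,  H_2 ≅ Z,  H_3 = 0.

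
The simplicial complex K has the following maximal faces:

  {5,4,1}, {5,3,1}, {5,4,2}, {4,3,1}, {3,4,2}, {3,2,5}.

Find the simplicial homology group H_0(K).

H_0 ≅ Z.

Order the vertices as 1 < 2 < 3 < 4 < 5. Listing each simplex with vertices in this order, K has dimension 2 with simplices:

  0-simplices (5): [1], [2], [3], [4], [5]
  1-simplices (9): [1,3], [1,4], [1,5], [2,3], [2,4], [2,5], [3,4], [3,5], [4,5]
  2-simplices (6): [1,3,4], [1,3,5], [1,4,5], [2,3,4], [2,3,5], [2,4,5]

giving chain groups C_0 ≅ Z^5, C_1 ≅ Z^9, C_2 ≅ Z^6.

∂_1: C_1 → C_0 is given by ∂[p,q] = [q] − [p]. For instance
  ∂[1,5] = [5] − [1].
This gives a 5×9 integer matrix of rank 4; reducing to Smith normal form yields diagonal entries (1,1,1,1).

∂_2: C_2 → C_1 maps a triangle to the signed sum of its edges. For instance
  ∂[1,3,4] = [3,4] − [1,4] + [1,3],
  ∂[2,3,5] = [3,5] − [2,5] + [2,3].
The 9×6 boundary matrix has rank 5 and Smith normal form diag(1,1,1,1,1).

Reading off H_k = ker ∂_k / im ∂_{k+1}:

  H_0: rank C_0 − rank ∂_1 = 5 − 4 = 1, and the invariant factors of ∂_1 are all 1, so H_0 ≅ Z.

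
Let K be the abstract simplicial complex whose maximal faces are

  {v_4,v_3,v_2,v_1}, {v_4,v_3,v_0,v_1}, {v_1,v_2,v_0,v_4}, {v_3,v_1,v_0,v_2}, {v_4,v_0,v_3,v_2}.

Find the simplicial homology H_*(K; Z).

H_0 = Z,  H_1 = 0,  H_2 = 0,  H_3 = Z.

Fix the vertex order v_0 < v_1 < v_2 < v_3 < v_4 and write every simplex with vertices in increasing order. Then dim K = 3 and the simplices of K are:

  0-simplices (5): [v_0], [v_1], [v_2], [v_3], [v_4]
  1-simplices (10): [v_0,v_1], [v_0,v_2], [v_0,v_3], [v_0,v_4], [v_1,v_2], [v_1,v_3], [v_1,v_4], [v_2,v_3], [v_2,v_4], [v_3,v_4]
  2-simplices (10): [v_0,v_1,v_2], [v_0,v_1,v_3], [v_0,v_1,v_4], [v_0,v_2,v_3], [v_0,v_2,v_4], [v_0,v_3,v_4], [v_1,v_2,v_3], [v_1,v_2,v_4], [v_1,v_3,v_4], [v_2,v_3,v_4]
  3-simplices (5): [v_0,v_1,v_2,v_3], [v_0,v_1,v_2,v_4], [v_0,v_1,v_3,v_4], [v_0,v_2,v_3,v_4], [v_1,v_2,v_3,v_4]

Hence C_0 ≅ Z^5, C_1 ≅ Z^10, C_2 ≅ Z^10, C_3 ≅ Z^5.

The boundary map ∂_1: C_1 → C_0 sends each edge [p,q] (with p < q) to q − p. For instance
  ∂[v_2,v_3] = [v_3] − [v_2].
This gives a 5×10 integer matrix of rank 4; reducing to Smith normal form yields diagonal entries (1,1,1,1).

The boundary map ∂_2: C_2 → C_1 maps a triangle to the signed sum of its edges. For instance
  ∂[v_0,v_1,v_2] = [v_1,v_2] − [v_0,v_2] + [v_0,v_1],
  ∂[v_2,v_3,v_4] = [v_3,v_4] − [v_2,v_4] + [v_2,v_3].
This gives a 10×10 integer matrix of rank 6; reducing to Smith normal form yields diagonal entries (1,1,1,1,1,1).

∂_3: C_3 → C_2 sends each 3-simplex σ to the alternating sum Σ_i (−1)^i (σ with its i-th vertex removed). For instance
  ∂[v_0,v_2,v_3,v_4] = [v_2,v_3,v_4] − [v_0,v_3,v_4] + [v_0,v_2,v_4] − [v_0,v_2,v_3],
  ∂[v_0,v_1,v_3,v_4] = [v_1,v_3,v_4] − [v_0,v_3,v_4] + [v_0,v_1,v_4] − [v_0,v_1,v_3].
This gives a 10×5 integer matrix of rank 4; reducing to Smith normal form yields diagonal entries (1,1,1,1).

Computing H_k = (kernel of ∂_k) / (image of ∂_{k+1}):

  H_0: rank C_0 − rank ∂_1 = 5 − 4 = 1, and the invariant factors of ∂_1 are all 1, so H_0 = Z.
  H_1: rank ker ∂_1 − rank ∂_2 = (10 − 4) − 6 = 0, and the invariant factors of ∂_2 are all 1, so H_1 = 0.
  H_2: rank ker ∂_2 − rank ∂_3 = (10 − 6) − 4 = 0, and the invariant factors of ∂_3 are all 1, so H_2 = 0.
  H_3: rank ker ∂_3 − rank ∂_4 = (5 − 4) − 0 = 1, and there is no ∂_4, so H_3 = Z.

As a check, the Euler characteristic is 5 − 10 + 10 − 5 = 0, which agrees with 1 − 0 + 0 − 1 = 0.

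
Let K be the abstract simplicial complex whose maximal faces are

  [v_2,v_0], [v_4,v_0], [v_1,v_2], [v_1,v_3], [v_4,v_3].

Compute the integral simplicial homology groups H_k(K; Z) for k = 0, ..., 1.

H_0 = Z,  H_1 = Z.

We work with the vertex ordering v_0 < v_1 < v_2 < v_3 < v_4. The simplices of K, each written with vertices in increasing order, are:

  0-simplices (5): [v_0], [v_1], [v_2], [v_3], [v_4]
  1-simplices (5): [v_0,v_2], [v_0,v_4], [v_1,v_2], [v_1,v_3], [v_3,v_4]

Hence C_0 ≅ Z^5, C_1 ≅ Z^5.

∂_1: C_1 → C_0 is given by ∂[p,q] = [q] − [p]. For instance
  ∂[v_3,v_4] = [v_4] − [v_3].
As a 5×5 matrix over Z this has rank 4, with invariant factors (1,1,1,1).

From H_k ≅ ker(∂_k) / im(∂_{k+1}) we obtain:

  H_0: rank C_0 − rank ∂_1 = 5 − 4 = 1, and the invariant factors of ∂_1 are all 1, so H_0 = Z.
  H_1: rank ker ∂_1 − rank ∂_2 = (5 − 4) − 0 = 1, and there is no ∂_2, so H_1 = Z.

(K is a triangulation of the circle S^1.)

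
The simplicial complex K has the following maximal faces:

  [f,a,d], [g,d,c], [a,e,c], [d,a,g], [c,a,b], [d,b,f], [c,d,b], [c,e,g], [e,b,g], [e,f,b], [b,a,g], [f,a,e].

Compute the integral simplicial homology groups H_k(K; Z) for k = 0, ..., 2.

Take the total order a < b < c < d < e < f < g on the vertex set. Then K (dimension 2) consists of the simplices:

  0-simplices (7): a, b, c, d, e, f, g
  1-simplices (18): ab, ac, ad, ae, af, ag, bc, bd, be, bf, bg, cd, ce, cg, df, dg, ef, eg
  2-simplices (12): abc, abg, ace, adf, adg, aef, bcd, bdf, bef, beg, cdg, ceg

so the chain groups are C_0 ≅ Z^7, C_1 ≅ Z^18, C_2 ≅ Z^12.

The boundary map ∂_1: C_1 → C_0 sends each edge [p,q] (with p < q) to q − p. For instance
  ∂bc = c − b.
As a 7×18 matrix over Z this has rank 6, with invariant factors (1,1,1,1,1,1).

∂_2: C_2 → C_1 sends each 2-simplex [p,q,r] to [q,r] − [p,r] + [p,q]. For instance
  ∂ace = ce − ae + ac,
  ∂ceg = eg − cg + ce.
As a 18×12 matrix over Z this has rank 12, with invariant factors (1,1,1,1,1,1,1,1,1,1,1,2).

Now H_k = ker ∂_k / im ∂_{k+1}, so:

  H_0: rank C_0 − rank ∂_1 = 7 − 6 = 1, and the invariant factors of ∂_1 are all 1, so H_0 ≅ Z.
  H_1: rank ker ∂_1 − rank ∂_2 = (18 − 6) − 12 = 0, and ∂_2 has invariant factor 2 > 1, so H_1 ≅ Z/2.
  H_2: rank ker ∂_2 − rank ∂_3 = (12 − 12) − 0 = 0, and there is no ∂_3, so H_2 ≅ 0.

As a check, the Euler characteristic is 7 − 18 + 12 = 1, which agrees with 1 − 0 + 0 = 1.

H_0 ≅ Z,  H_1 ≅ Z/2,  H_2 = 0.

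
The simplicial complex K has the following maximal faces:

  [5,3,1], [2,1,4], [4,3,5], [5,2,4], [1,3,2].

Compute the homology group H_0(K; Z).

H_0 ≅ Z.

Take the total order 1 < 2 < 3 < 4 < 5 on the vertex set. Then K (dimension 2) consists of the simplices:

  0-simplices (5): [1], [2], [3], [4], [5]
  1-simplices (10): [1,2], [1,3], [1,4], [1,5], [2,3], [2,4], [2,5], [3,4], [3,5], [4,5]
  2-simplices (5): [1,2,3], [1,2,4], [1,3,5], [2,4,5], [3,4,5]

Hence C_0 ≅ Z^5, C_1 ≅ Z^10, C_2 ≅ Z^5.

∂_1: C_1 → C_0 maps an edge to its endpoints' difference, ∂[p,q] = q − p.
As a 5×10 matrix over Z this has rank 4, with invariant factors (1,1,1,1).

Boundary ∂_2: C_2 → C_1 maps a triangle to the signed sum of its edges. For instance
  ∂[1,3,5] = [3,5] − [1,5] + [1,3],
  ∂[2,4,5] = [4,5] − [2,5] + [2,4].
As a 10×5 matrix over Z this has rank 5, with invariant factors (1,1,1,1,1).

From H_k ≅ ker(∂_k) / im(∂_{k+1}) we obtain:

  H_0: rank C_0 − rank ∂_1 = 5 − 4 = 1, and the invariant factors of ∂_1 are all 1, so H_0 ≅ Z.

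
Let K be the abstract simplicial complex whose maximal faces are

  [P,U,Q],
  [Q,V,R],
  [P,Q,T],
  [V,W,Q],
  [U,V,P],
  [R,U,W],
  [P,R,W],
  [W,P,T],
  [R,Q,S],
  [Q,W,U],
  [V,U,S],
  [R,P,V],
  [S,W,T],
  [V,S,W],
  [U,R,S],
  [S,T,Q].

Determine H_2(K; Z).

H_2 = Z.

Fix the vertex order P < Q < R < S < T < U < V < W and write every simplex with vertices in increasing order. Then dim K = 2 and the simplices of K are:

  0-simplices (8): P, Q, R, S, T, U, V, W
  1-simplices (24): PQ, PR, PT, PU, PV, PW, QR, QS, QT, QU, QV, QW, RS, RU, RV, RW, ST, SU, SV, SW, TW, UV, UW, VW
  2-simplices (16): PQT, PQU, PRV, PRW, PTW, PUV, QRS, QRV, QST, QUW, QVW, RSU, RUW, STW, SUV, SVW

Hence C_0 ≅ Z^8, C_1 ≅ Z^24, C_2 ≅ Z^16.

The boundary map ∂_1: C_1 → C_0 maps an edge to its endpoints' difference, ∂[p,q] = q − p. For instance
  ∂QR = R − Q.
As a 8×24 matrix over Z this has rank 7, with invariant factors (1,1,1,1,1,1,1).

The boundary map ∂_2: C_2 → C_1 sends each 2-simplex [p,q,r] to [q,r] − [p,r] + [p,q]. For instance
  ∂PQT = QT − PT + PQ,
  ∂PRV = RV − PV + PR.
The resulting 24×16 matrix has rank 15, and its Smith normal form has invariant factors (1,1,1,1,1,1,1,1,1,1,1,1,1,1,1).

From H_k ≅ ker(∂_k) / im(∂_{k+1}) we obtain:

  H_2: rank ker ∂_2 − rank ∂_3 = (16 − 15) − 0 = 1, and there is no ∂_3, so H_2 = Z.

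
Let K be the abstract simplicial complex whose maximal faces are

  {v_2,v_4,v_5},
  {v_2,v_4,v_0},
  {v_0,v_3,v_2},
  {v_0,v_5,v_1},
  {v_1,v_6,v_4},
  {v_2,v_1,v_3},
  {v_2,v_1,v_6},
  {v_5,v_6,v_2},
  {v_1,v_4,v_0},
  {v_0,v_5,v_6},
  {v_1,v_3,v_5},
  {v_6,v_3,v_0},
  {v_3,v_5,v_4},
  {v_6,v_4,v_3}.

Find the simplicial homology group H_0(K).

Fix the vertex order v_0 < v_1 < v_2 < v_3 < v_4 < v_5 < v_6 and write every simplex with vertices in increasing order. Then dim K = 2 and the simplices of K are:

  0-simplices (7): [v_0], [v_1], [v_2], [v_3], [v_4], [v_5], [v_6]
  1-simplices (21): (21 of them)
  2-simplices (14): (14 of them)

so the chain groups are C_0 ≅ Z^7, C_1 ≅ Z^21, C_2 ≅ Z^14.

The boundary map ∂_1: C_1 → C_0 sends each edge [p,q] (with p < q) to q − p. For instance
  ∂[v_1,v_4] = [v_4] − [v_1].
This gives a 7×21 integer matrix of rank 6; reducing to Smith normal form yields diagonal entries (1,1,1,1,1,1).

∂_2: C_2 → C_1 maps a triangle to the signed sum of its edges. For instance
  ∂[v_0,v_3,v_6] = [v_3,v_6] − [v_0,v_6] + [v_0,v_3],
  ∂[v_1,v_2,v_6] = [v_2,v_6] − [v_1,v_6] + [v_1,v_2].
The resulting 21×14 matrix has rank 13, and its Smith normal form has invariant factors (1,1,1,1,1,1,1,1,1,1,1,1,1).

Now H_k = ker ∂_k / im ∂_{k+1}, so:

  H_0: rank C_0 − rank ∂_1 = 7 − 6 = 1, and the invariant factors of ∂_1 are all 1, so H_0 ≅ Z.

H_0 = Z.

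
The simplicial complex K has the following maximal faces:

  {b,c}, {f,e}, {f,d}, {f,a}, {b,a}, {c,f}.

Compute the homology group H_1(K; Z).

Order the vertices as a < b < c < d < e < f. Listing each simplex with vertices in this order, K has dimension 1 with simplices:

  0-simplices (6): a, b, c, d, e, f
  1-simplices (6): ab, af, bc, cf, df, ef

so the chain groups are C_0 ≅ Z^6, C_1 ≅ Z^6.

Boundary ∂_1: C_1 → C_0 sends each edge [p,q] (with p < q) to q − p. For instance
  ∂ab = b − a.
As a 6×6 matrix over Z this has rank 5, with invariant factors (1,1,1,1,1).

Reading off H_k = ker ∂_k / im ∂_{k+1}:

  H_1: rank ker ∂_1 − rank ∂_2 = (6 − 5) − 0 = 1, and there is no ∂_2, so H_1 = Z.

H_1 ≅ Z.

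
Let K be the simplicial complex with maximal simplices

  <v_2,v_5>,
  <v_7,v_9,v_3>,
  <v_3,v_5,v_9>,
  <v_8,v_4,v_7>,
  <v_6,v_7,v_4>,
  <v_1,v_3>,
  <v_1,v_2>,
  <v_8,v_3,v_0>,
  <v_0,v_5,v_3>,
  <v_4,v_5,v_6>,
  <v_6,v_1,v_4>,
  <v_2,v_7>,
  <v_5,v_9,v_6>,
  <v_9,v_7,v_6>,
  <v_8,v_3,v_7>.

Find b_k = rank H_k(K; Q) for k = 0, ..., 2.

Fix the vertex order v_0 < v_1 < v_2 < v_3 < v_4 < v_5 < v_6 < v_7 < v_8 < v_9 and write every simplex with vertices in increasing order. Then dim K = 2 and the simplices of K are:

  0-simplices (10): [v_0], [v_1], [v_2], [v_3], [v_4], [v_5], [v_6], [v_7], [v_8], [v_9]
  1-simplices (23): (23 of them)
  2-simplices (11): (11 of them)

giving chain groups C_0 ≅ Z^10, C_1 ≅ Z^23, C_2 ≅ Z^11.

Boundary ∂_1: C_1 → C_0 maps an edge to its endpoints' difference, ∂[p,q] = q − p. For instance
  ∂[v_4,v_7] = [v_7] − [v_4].
This gives a 10×23 integer matrix of rank 9; reducing to Smith normal form yields diagonal entries (1,1,1,1,1,1,1,1,1).

Boundary ∂_2: C_2 → C_1 maps a triangle to the signed sum of its edges. For instance
  ∂[v_3,v_7,v_8] = [v_7,v_8] − [v_3,v_8] + [v_3,v_7],
  ∂[v_0,v_3,v_5] = [v_3,v_5] − [v_0,v_5] + [v_0,v_3].
The resulting 23×11 matrix has rank 11, and its Smith normal form has invariant factors (1,1,1,1,1,1,1,1,1,1,1).

Now H_k = ker ∂_k / im ∂_{k+1}, so:

  H_0: rank C_0 − rank ∂_1 = 10 − 9 = 1, and the invariant factors of ∂_1 are all 1, so H_0 = Z.
  H_1: rank ker ∂_1 − rank ∂_2 = (23 − 9) − 11 = 3, and the invariant factors of ∂_2 are all 1, so H_1 = Z^3.
  H_2: rank ker ∂_2 − rank ∂_3 = (11 − 11) − 0 = 0, and there is no ∂_3, so H_2 = 0.

Hence the Betti numbers are b_0 = 1, b_1 = 3, b_2 = 0.

b_0 = 1, b_1 = 3, b_2 = 0.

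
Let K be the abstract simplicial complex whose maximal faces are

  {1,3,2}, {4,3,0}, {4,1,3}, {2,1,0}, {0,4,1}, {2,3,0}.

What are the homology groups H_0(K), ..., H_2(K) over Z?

Order the vertices as 0 < 1 < 2 < 3 < 4. Listing each simplex with vertices in this order, K has dimension 2 with simplices:

  0-simplices (5): [0], [1], [2], [3], [4]
  1-simplices (9): [0,1], [0,2], [0,3], [0,4], [1,2], [1,3], [1,4], [2,3], [3,4]
  2-simplices (6): [0,1,2], [0,1,4], [0,2,3], [0,3,4], [1,2,3], [1,3,4]

giving chain groups C_0 ≅ Z^5, C_1 ≅ Z^9, C_2 ≅ Z^6.

The boundary map ∂_1: C_1 → C_0 maps an edge to its endpoints' difference, ∂[p,q] = q − p. For instance
  ∂[0,2] = [2] − [0].
As a 5×9 matrix over Z this has rank 4, with invariant factors (1,1,1,1).

Boundary ∂_2: C_2 → C_1 sends each 2-simplex [p,q,r] to [q,r] − [p,r] + [p,q]. For instance
  ∂[1,2,3] = [2,3] − [1,3] + [1,2],
  ∂[1,3,4] = [3,4] − [1,4] + [1,3].
This gives a 9×6 integer matrix of rank 5; reducing to Smith normal form yields diagonal entries (1,1,1,1,1).

Now H_k = ker ∂_k / im ∂_{k+1}, so:

  H_0: rank C_0 − rank ∂_1 = 5 − 4 = 1, and the invariant factors of ∂_1 are all 1, so H_0 ≅ Z.
  H_1: rank ker ∂_1 − rank ∂_2 = (9 − 4) − 5 = 0, and the invariant factors of ∂_2 are all 1, so H_1 ≅ 0.
  H_2: rank ker ∂_2 − rank ∂_3 = (6 − 5) − 0 = 1, and there is no ∂_3, so H_2 ≅ Z.

As a check, the Euler characteristic is 5 − 9 + 6 = 2, which agrees with 1 − 0 + 1 = 2.
(K is a triangulation of the 2-sphere S^2.)

H_0 ≅ Z,  H_1 = 0,  H_2 ≅ Z.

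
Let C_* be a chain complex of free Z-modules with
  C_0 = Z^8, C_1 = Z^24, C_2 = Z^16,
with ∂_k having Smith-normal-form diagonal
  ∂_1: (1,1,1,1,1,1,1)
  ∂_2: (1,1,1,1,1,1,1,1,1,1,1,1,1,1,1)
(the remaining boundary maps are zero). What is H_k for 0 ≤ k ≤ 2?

H_0: b_0 = 8 − 0 − 7 = 1; torsion from ∂_1 factors > 1: none. So H_0 ≅ Z.
H_1: b_1 = 24 − 7 − 15 = 2; torsion from ∂_2 factors > 1: none. So H_1 ≅ Z^2.
H_2: b_2 = 16 − 15 − 0 = 1; torsion from ∂_3 factors > 1: none. So H_2 ≅ Z.

H_0 ≅ Z,  H_1 ≅ Z^2,  H_2 ≅ Z.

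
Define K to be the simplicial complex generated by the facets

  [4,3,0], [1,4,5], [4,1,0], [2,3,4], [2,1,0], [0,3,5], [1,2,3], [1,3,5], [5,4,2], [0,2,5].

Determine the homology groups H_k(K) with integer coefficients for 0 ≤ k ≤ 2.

Take the total order 0 < 1 < 2 < 3 < 4 < 5 on the vertex set. Then K (dimension 2) consists of the simplices:

  0-simplices (6): [0], [1], [2], [3], [4], [5]
  1-simplices (15): [0,1], [0,2], [0,3], [0,4], [0,5], [1,2], [1,3], [1,4], [1,5], [2,3], [2,4], [2,5], [3,4], [3,5], [4,5]
  2-simplices (10): [0,1,2], [0,1,4], [0,2,5], [0,3,4], [0,3,5], [1,2,3], [1,3,5], [1,4,5], [2,3,4], [2,4,5]

Hence C_0 ≅ Z^6, C_1 ≅ Z^15, C_2 ≅ Z^10.

Boundary ∂_1: C_1 → C_0 is given by ∂[p,q] = [q] − [p].
As a 6×15 matrix over Z this has rank 5, with invariant factors (1,1,1,1,1).

Boundary ∂_2: C_2 → C_1 sends each 2-simplex [p,q,r] to [q,r] − [p,r] + [p,q]. For instance
  ∂[2,4,5] = [4,5] − [2,5] + [2,4],
  ∂[0,3,4] = [3,4] − [0,4] + [0,3].
This gives a 15×10 integer matrix of rank 10; reducing to Smith normal form yields diagonal entries (1,1,1,1,1,1,1,1,1,2).

From H_k ≅ ker(∂_k) / im(∂_{k+1}) we obtain:

  H_0: rank C_0 − rank ∂_1 = 6 − 5 = 1, and the invariant factors of ∂_1 are all 1, so H_0 ≅ Z.
  H_1: rank ker ∂_1 − rank ∂_2 = (15 − 5) − 10 = 0, and ∂_2 has invariant factor 2 > 1, so H_1 ≅ Z/2Z.
  H_2: rank ker ∂_2 − rank ∂_3 = (10 − 10) − 0 = 0, and there is no ∂_3, so H_2 ≅ 0.

H_0 ≅ Z,  H_1 ≅ Z/2Z,  H_2 = 0.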